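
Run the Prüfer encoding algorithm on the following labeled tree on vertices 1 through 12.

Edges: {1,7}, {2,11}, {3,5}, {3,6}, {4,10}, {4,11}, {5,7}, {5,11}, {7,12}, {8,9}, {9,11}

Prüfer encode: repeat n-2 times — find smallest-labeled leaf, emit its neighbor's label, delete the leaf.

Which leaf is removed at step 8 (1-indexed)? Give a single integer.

Step 1: current leaves = {1,2,6,8,10,12}. Remove leaf 1 (neighbor: 7).
Step 2: current leaves = {2,6,8,10,12}. Remove leaf 2 (neighbor: 11).
Step 3: current leaves = {6,8,10,12}. Remove leaf 6 (neighbor: 3).
Step 4: current leaves = {3,8,10,12}. Remove leaf 3 (neighbor: 5).
Step 5: current leaves = {8,10,12}. Remove leaf 8 (neighbor: 9).
Step 6: current leaves = {9,10,12}. Remove leaf 9 (neighbor: 11).
Step 7: current leaves = {10,12}. Remove leaf 10 (neighbor: 4).
Step 8: current leaves = {4,12}. Remove leaf 4 (neighbor: 11).

Answer: 4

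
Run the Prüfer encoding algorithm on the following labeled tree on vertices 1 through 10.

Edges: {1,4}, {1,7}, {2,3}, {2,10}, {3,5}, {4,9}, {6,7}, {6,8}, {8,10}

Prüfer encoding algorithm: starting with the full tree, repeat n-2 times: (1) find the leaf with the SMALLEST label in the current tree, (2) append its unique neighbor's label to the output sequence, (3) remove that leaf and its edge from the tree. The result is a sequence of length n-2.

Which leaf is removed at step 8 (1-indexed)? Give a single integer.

Step 1: current leaves = {5,9}. Remove leaf 5 (neighbor: 3).
Step 2: current leaves = {3,9}. Remove leaf 3 (neighbor: 2).
Step 3: current leaves = {2,9}. Remove leaf 2 (neighbor: 10).
Step 4: current leaves = {9,10}. Remove leaf 9 (neighbor: 4).
Step 5: current leaves = {4,10}. Remove leaf 4 (neighbor: 1).
Step 6: current leaves = {1,10}. Remove leaf 1 (neighbor: 7).
Step 7: current leaves = {7,10}. Remove leaf 7 (neighbor: 6).
Step 8: current leaves = {6,10}. Remove leaf 6 (neighbor: 8).

Answer: 6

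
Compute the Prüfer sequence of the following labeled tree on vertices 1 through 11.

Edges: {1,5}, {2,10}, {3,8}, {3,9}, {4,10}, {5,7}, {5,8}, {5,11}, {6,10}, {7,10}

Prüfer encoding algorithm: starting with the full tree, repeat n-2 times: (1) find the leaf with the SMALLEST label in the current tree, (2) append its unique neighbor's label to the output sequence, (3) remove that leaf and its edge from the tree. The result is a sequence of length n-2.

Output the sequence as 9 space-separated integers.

Answer: 5 10 10 10 3 8 5 7 5

Derivation:
Step 1: leaves = {1,2,4,6,9,11}. Remove smallest leaf 1, emit neighbor 5.
Step 2: leaves = {2,4,6,9,11}. Remove smallest leaf 2, emit neighbor 10.
Step 3: leaves = {4,6,9,11}. Remove smallest leaf 4, emit neighbor 10.
Step 4: leaves = {6,9,11}. Remove smallest leaf 6, emit neighbor 10.
Step 5: leaves = {9,10,11}. Remove smallest leaf 9, emit neighbor 3.
Step 6: leaves = {3,10,11}. Remove smallest leaf 3, emit neighbor 8.
Step 7: leaves = {8,10,11}. Remove smallest leaf 8, emit neighbor 5.
Step 8: leaves = {10,11}. Remove smallest leaf 10, emit neighbor 7.
Step 9: leaves = {7,11}. Remove smallest leaf 7, emit neighbor 5.
Done: 2 vertices remain (5, 11). Sequence = [5 10 10 10 3 8 5 7 5]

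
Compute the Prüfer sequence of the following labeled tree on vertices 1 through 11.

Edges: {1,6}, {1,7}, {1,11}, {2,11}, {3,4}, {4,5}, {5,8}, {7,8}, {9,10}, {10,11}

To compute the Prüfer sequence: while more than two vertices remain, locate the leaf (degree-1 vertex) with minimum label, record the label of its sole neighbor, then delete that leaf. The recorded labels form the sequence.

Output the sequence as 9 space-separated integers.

Answer: 11 4 5 8 1 7 1 11 10

Derivation:
Step 1: leaves = {2,3,6,9}. Remove smallest leaf 2, emit neighbor 11.
Step 2: leaves = {3,6,9}. Remove smallest leaf 3, emit neighbor 4.
Step 3: leaves = {4,6,9}. Remove smallest leaf 4, emit neighbor 5.
Step 4: leaves = {5,6,9}. Remove smallest leaf 5, emit neighbor 8.
Step 5: leaves = {6,8,9}. Remove smallest leaf 6, emit neighbor 1.
Step 6: leaves = {8,9}. Remove smallest leaf 8, emit neighbor 7.
Step 7: leaves = {7,9}. Remove smallest leaf 7, emit neighbor 1.
Step 8: leaves = {1,9}. Remove smallest leaf 1, emit neighbor 11.
Step 9: leaves = {9,11}. Remove smallest leaf 9, emit neighbor 10.
Done: 2 vertices remain (10, 11). Sequence = [11 4 5 8 1 7 1 11 10]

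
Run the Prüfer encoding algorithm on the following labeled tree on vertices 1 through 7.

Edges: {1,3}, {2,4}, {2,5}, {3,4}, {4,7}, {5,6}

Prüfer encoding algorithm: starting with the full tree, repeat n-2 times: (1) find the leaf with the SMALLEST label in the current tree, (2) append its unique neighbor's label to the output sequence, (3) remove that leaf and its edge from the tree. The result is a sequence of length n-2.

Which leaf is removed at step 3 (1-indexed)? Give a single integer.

Step 1: current leaves = {1,6,7}. Remove leaf 1 (neighbor: 3).
Step 2: current leaves = {3,6,7}. Remove leaf 3 (neighbor: 4).
Step 3: current leaves = {6,7}. Remove leaf 6 (neighbor: 5).

Answer: 6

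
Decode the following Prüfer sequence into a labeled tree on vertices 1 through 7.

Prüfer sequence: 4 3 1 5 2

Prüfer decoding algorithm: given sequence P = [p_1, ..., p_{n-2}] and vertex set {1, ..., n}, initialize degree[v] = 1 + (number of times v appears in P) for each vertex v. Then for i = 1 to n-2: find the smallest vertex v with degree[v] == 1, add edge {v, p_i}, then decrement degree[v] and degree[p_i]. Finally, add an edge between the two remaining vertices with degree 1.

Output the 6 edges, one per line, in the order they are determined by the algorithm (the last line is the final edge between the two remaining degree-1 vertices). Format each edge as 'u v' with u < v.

Initial degrees: {1:2, 2:2, 3:2, 4:2, 5:2, 6:1, 7:1}
Step 1: smallest deg-1 vertex = 6, p_1 = 4. Add edge {4,6}. Now deg[6]=0, deg[4]=1.
Step 2: smallest deg-1 vertex = 4, p_2 = 3. Add edge {3,4}. Now deg[4]=0, deg[3]=1.
Step 3: smallest deg-1 vertex = 3, p_3 = 1. Add edge {1,3}. Now deg[3]=0, deg[1]=1.
Step 4: smallest deg-1 vertex = 1, p_4 = 5. Add edge {1,5}. Now deg[1]=0, deg[5]=1.
Step 5: smallest deg-1 vertex = 5, p_5 = 2. Add edge {2,5}. Now deg[5]=0, deg[2]=1.
Final: two remaining deg-1 vertices are 2, 7. Add edge {2,7}.

Answer: 4 6
3 4
1 3
1 5
2 5
2 7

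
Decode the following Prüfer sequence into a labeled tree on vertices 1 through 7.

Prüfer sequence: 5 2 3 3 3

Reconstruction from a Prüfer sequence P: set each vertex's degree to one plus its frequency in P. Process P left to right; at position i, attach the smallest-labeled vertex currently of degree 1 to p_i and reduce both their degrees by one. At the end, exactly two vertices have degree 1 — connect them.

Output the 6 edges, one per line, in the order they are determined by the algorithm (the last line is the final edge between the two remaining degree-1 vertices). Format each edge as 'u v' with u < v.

Initial degrees: {1:1, 2:2, 3:4, 4:1, 5:2, 6:1, 7:1}
Step 1: smallest deg-1 vertex = 1, p_1 = 5. Add edge {1,5}. Now deg[1]=0, deg[5]=1.
Step 2: smallest deg-1 vertex = 4, p_2 = 2. Add edge {2,4}. Now deg[4]=0, deg[2]=1.
Step 3: smallest deg-1 vertex = 2, p_3 = 3. Add edge {2,3}. Now deg[2]=0, deg[3]=3.
Step 4: smallest deg-1 vertex = 5, p_4 = 3. Add edge {3,5}. Now deg[5]=0, deg[3]=2.
Step 5: smallest deg-1 vertex = 6, p_5 = 3. Add edge {3,6}. Now deg[6]=0, deg[3]=1.
Final: two remaining deg-1 vertices are 3, 7. Add edge {3,7}.

Answer: 1 5
2 4
2 3
3 5
3 6
3 7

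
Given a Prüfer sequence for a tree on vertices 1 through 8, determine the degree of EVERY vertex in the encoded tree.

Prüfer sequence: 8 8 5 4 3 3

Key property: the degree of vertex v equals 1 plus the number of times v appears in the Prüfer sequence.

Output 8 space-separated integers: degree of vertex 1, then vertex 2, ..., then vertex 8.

Answer: 1 1 3 2 2 1 1 3

Derivation:
p_1 = 8: count[8] becomes 1
p_2 = 8: count[8] becomes 2
p_3 = 5: count[5] becomes 1
p_4 = 4: count[4] becomes 1
p_5 = 3: count[3] becomes 1
p_6 = 3: count[3] becomes 2
Degrees (1 + count): deg[1]=1+0=1, deg[2]=1+0=1, deg[3]=1+2=3, deg[4]=1+1=2, deg[5]=1+1=2, deg[6]=1+0=1, deg[7]=1+0=1, deg[8]=1+2=3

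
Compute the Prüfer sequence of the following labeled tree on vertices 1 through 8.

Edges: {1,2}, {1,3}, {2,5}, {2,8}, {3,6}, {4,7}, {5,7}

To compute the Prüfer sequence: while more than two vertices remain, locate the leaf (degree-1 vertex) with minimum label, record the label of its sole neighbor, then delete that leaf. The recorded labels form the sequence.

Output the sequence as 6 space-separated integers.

Step 1: leaves = {4,6,8}. Remove smallest leaf 4, emit neighbor 7.
Step 2: leaves = {6,7,8}. Remove smallest leaf 6, emit neighbor 3.
Step 3: leaves = {3,7,8}. Remove smallest leaf 3, emit neighbor 1.
Step 4: leaves = {1,7,8}. Remove smallest leaf 1, emit neighbor 2.
Step 5: leaves = {7,8}. Remove smallest leaf 7, emit neighbor 5.
Step 6: leaves = {5,8}. Remove smallest leaf 5, emit neighbor 2.
Done: 2 vertices remain (2, 8). Sequence = [7 3 1 2 5 2]

Answer: 7 3 1 2 5 2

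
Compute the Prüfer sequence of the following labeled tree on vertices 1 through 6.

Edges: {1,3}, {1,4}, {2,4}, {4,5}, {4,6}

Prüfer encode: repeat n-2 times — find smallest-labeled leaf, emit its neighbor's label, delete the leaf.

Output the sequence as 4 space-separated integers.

Answer: 4 1 4 4

Derivation:
Step 1: leaves = {2,3,5,6}. Remove smallest leaf 2, emit neighbor 4.
Step 2: leaves = {3,5,6}. Remove smallest leaf 3, emit neighbor 1.
Step 3: leaves = {1,5,6}. Remove smallest leaf 1, emit neighbor 4.
Step 4: leaves = {5,6}. Remove smallest leaf 5, emit neighbor 4.
Done: 2 vertices remain (4, 6). Sequence = [4 1 4 4]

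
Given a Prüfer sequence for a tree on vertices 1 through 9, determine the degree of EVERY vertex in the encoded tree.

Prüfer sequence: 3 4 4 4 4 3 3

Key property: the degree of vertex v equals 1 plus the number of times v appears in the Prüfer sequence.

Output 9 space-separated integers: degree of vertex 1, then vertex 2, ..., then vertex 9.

p_1 = 3: count[3] becomes 1
p_2 = 4: count[4] becomes 1
p_3 = 4: count[4] becomes 2
p_4 = 4: count[4] becomes 3
p_5 = 4: count[4] becomes 4
p_6 = 3: count[3] becomes 2
p_7 = 3: count[3] becomes 3
Degrees (1 + count): deg[1]=1+0=1, deg[2]=1+0=1, deg[3]=1+3=4, deg[4]=1+4=5, deg[5]=1+0=1, deg[6]=1+0=1, deg[7]=1+0=1, deg[8]=1+0=1, deg[9]=1+0=1

Answer: 1 1 4 5 1 1 1 1 1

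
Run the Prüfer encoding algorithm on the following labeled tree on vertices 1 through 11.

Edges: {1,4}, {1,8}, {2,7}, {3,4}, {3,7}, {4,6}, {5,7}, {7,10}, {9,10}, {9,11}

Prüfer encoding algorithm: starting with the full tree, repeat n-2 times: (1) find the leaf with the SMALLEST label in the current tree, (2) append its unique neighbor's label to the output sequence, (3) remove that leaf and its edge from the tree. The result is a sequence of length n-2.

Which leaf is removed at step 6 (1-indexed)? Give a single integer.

Step 1: current leaves = {2,5,6,8,11}. Remove leaf 2 (neighbor: 7).
Step 2: current leaves = {5,6,8,11}. Remove leaf 5 (neighbor: 7).
Step 3: current leaves = {6,8,11}. Remove leaf 6 (neighbor: 4).
Step 4: current leaves = {8,11}. Remove leaf 8 (neighbor: 1).
Step 5: current leaves = {1,11}. Remove leaf 1 (neighbor: 4).
Step 6: current leaves = {4,11}. Remove leaf 4 (neighbor: 3).

Answer: 4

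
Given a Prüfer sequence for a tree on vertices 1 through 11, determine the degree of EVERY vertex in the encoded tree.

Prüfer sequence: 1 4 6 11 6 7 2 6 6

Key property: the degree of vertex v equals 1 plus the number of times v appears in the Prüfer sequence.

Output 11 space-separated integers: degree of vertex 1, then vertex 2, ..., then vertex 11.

Answer: 2 2 1 2 1 5 2 1 1 1 2

Derivation:
p_1 = 1: count[1] becomes 1
p_2 = 4: count[4] becomes 1
p_3 = 6: count[6] becomes 1
p_4 = 11: count[11] becomes 1
p_5 = 6: count[6] becomes 2
p_6 = 7: count[7] becomes 1
p_7 = 2: count[2] becomes 1
p_8 = 6: count[6] becomes 3
p_9 = 6: count[6] becomes 4
Degrees (1 + count): deg[1]=1+1=2, deg[2]=1+1=2, deg[3]=1+0=1, deg[4]=1+1=2, deg[5]=1+0=1, deg[6]=1+4=5, deg[7]=1+1=2, deg[8]=1+0=1, deg[9]=1+0=1, deg[10]=1+0=1, deg[11]=1+1=2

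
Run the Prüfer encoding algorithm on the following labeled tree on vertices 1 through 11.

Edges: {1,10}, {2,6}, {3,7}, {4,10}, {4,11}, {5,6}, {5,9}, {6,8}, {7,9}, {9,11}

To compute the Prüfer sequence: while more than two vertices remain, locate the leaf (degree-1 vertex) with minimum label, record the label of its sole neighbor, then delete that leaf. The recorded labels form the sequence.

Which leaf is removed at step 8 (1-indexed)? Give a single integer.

Step 1: current leaves = {1,2,3,8}. Remove leaf 1 (neighbor: 10).
Step 2: current leaves = {2,3,8,10}. Remove leaf 2 (neighbor: 6).
Step 3: current leaves = {3,8,10}. Remove leaf 3 (neighbor: 7).
Step 4: current leaves = {7,8,10}. Remove leaf 7 (neighbor: 9).
Step 5: current leaves = {8,10}. Remove leaf 8 (neighbor: 6).
Step 6: current leaves = {6,10}. Remove leaf 6 (neighbor: 5).
Step 7: current leaves = {5,10}. Remove leaf 5 (neighbor: 9).
Step 8: current leaves = {9,10}. Remove leaf 9 (neighbor: 11).

Answer: 9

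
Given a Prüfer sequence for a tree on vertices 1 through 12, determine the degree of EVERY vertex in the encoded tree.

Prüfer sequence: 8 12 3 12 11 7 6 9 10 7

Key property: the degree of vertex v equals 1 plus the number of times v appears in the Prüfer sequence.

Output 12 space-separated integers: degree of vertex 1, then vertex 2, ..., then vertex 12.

p_1 = 8: count[8] becomes 1
p_2 = 12: count[12] becomes 1
p_3 = 3: count[3] becomes 1
p_4 = 12: count[12] becomes 2
p_5 = 11: count[11] becomes 1
p_6 = 7: count[7] becomes 1
p_7 = 6: count[6] becomes 1
p_8 = 9: count[9] becomes 1
p_9 = 10: count[10] becomes 1
p_10 = 7: count[7] becomes 2
Degrees (1 + count): deg[1]=1+0=1, deg[2]=1+0=1, deg[3]=1+1=2, deg[4]=1+0=1, deg[5]=1+0=1, deg[6]=1+1=2, deg[7]=1+2=3, deg[8]=1+1=2, deg[9]=1+1=2, deg[10]=1+1=2, deg[11]=1+1=2, deg[12]=1+2=3

Answer: 1 1 2 1 1 2 3 2 2 2 2 3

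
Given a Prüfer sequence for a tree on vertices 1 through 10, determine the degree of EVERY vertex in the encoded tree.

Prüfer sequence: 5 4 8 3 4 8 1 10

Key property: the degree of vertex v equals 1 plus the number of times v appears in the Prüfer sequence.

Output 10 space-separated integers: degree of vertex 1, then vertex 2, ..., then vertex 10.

p_1 = 5: count[5] becomes 1
p_2 = 4: count[4] becomes 1
p_3 = 8: count[8] becomes 1
p_4 = 3: count[3] becomes 1
p_5 = 4: count[4] becomes 2
p_6 = 8: count[8] becomes 2
p_7 = 1: count[1] becomes 1
p_8 = 10: count[10] becomes 1
Degrees (1 + count): deg[1]=1+1=2, deg[2]=1+0=1, deg[3]=1+1=2, deg[4]=1+2=3, deg[5]=1+1=2, deg[6]=1+0=1, deg[7]=1+0=1, deg[8]=1+2=3, deg[9]=1+0=1, deg[10]=1+1=2

Answer: 2 1 2 3 2 1 1 3 1 2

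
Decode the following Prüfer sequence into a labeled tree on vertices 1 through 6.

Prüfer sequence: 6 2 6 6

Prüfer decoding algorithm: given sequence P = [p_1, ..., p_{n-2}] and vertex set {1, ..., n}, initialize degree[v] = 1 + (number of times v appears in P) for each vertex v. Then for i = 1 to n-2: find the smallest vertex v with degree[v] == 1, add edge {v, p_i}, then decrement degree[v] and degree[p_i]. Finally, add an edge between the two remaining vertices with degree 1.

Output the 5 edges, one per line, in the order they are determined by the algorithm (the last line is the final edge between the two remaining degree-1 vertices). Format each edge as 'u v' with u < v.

Answer: 1 6
2 3
2 6
4 6
5 6

Derivation:
Initial degrees: {1:1, 2:2, 3:1, 4:1, 5:1, 6:4}
Step 1: smallest deg-1 vertex = 1, p_1 = 6. Add edge {1,6}. Now deg[1]=0, deg[6]=3.
Step 2: smallest deg-1 vertex = 3, p_2 = 2. Add edge {2,3}. Now deg[3]=0, deg[2]=1.
Step 3: smallest deg-1 vertex = 2, p_3 = 6. Add edge {2,6}. Now deg[2]=0, deg[6]=2.
Step 4: smallest deg-1 vertex = 4, p_4 = 6. Add edge {4,6}. Now deg[4]=0, deg[6]=1.
Final: two remaining deg-1 vertices are 5, 6. Add edge {5,6}.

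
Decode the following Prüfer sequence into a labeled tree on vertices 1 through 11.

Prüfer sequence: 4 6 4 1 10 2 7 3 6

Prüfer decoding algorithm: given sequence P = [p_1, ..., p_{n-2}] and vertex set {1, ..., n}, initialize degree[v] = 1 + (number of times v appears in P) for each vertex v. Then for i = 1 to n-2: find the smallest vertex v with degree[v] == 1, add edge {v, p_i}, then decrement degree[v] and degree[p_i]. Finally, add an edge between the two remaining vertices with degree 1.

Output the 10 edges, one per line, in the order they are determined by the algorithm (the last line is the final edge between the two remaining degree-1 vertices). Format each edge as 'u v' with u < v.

Answer: 4 5
6 8
4 9
1 4
1 10
2 10
2 7
3 7
3 6
6 11

Derivation:
Initial degrees: {1:2, 2:2, 3:2, 4:3, 5:1, 6:3, 7:2, 8:1, 9:1, 10:2, 11:1}
Step 1: smallest deg-1 vertex = 5, p_1 = 4. Add edge {4,5}. Now deg[5]=0, deg[4]=2.
Step 2: smallest deg-1 vertex = 8, p_2 = 6. Add edge {6,8}. Now deg[8]=0, deg[6]=2.
Step 3: smallest deg-1 vertex = 9, p_3 = 4. Add edge {4,9}. Now deg[9]=0, deg[4]=1.
Step 4: smallest deg-1 vertex = 4, p_4 = 1. Add edge {1,4}. Now deg[4]=0, deg[1]=1.
Step 5: smallest deg-1 vertex = 1, p_5 = 10. Add edge {1,10}. Now deg[1]=0, deg[10]=1.
Step 6: smallest deg-1 vertex = 10, p_6 = 2. Add edge {2,10}. Now deg[10]=0, deg[2]=1.
Step 7: smallest deg-1 vertex = 2, p_7 = 7. Add edge {2,7}. Now deg[2]=0, deg[7]=1.
Step 8: smallest deg-1 vertex = 7, p_8 = 3. Add edge {3,7}. Now deg[7]=0, deg[3]=1.
Step 9: smallest deg-1 vertex = 3, p_9 = 6. Add edge {3,6}. Now deg[3]=0, deg[6]=1.
Final: two remaining deg-1 vertices are 6, 11. Add edge {6,11}.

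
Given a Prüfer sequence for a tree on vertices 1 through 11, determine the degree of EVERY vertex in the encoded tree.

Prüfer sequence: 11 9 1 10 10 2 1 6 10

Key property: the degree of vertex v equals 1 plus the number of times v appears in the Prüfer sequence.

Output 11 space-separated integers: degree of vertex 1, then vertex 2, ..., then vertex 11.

Answer: 3 2 1 1 1 2 1 1 2 4 2

Derivation:
p_1 = 11: count[11] becomes 1
p_2 = 9: count[9] becomes 1
p_3 = 1: count[1] becomes 1
p_4 = 10: count[10] becomes 1
p_5 = 10: count[10] becomes 2
p_6 = 2: count[2] becomes 1
p_7 = 1: count[1] becomes 2
p_8 = 6: count[6] becomes 1
p_9 = 10: count[10] becomes 3
Degrees (1 + count): deg[1]=1+2=3, deg[2]=1+1=2, deg[3]=1+0=1, deg[4]=1+0=1, deg[5]=1+0=1, deg[6]=1+1=2, deg[7]=1+0=1, deg[8]=1+0=1, deg[9]=1+1=2, deg[10]=1+3=4, deg[11]=1+1=2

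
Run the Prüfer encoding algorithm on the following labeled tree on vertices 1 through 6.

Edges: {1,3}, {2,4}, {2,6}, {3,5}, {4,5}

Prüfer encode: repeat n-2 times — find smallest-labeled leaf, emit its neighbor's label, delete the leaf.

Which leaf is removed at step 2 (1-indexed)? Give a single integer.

Step 1: current leaves = {1,6}. Remove leaf 1 (neighbor: 3).
Step 2: current leaves = {3,6}. Remove leaf 3 (neighbor: 5).

Answer: 3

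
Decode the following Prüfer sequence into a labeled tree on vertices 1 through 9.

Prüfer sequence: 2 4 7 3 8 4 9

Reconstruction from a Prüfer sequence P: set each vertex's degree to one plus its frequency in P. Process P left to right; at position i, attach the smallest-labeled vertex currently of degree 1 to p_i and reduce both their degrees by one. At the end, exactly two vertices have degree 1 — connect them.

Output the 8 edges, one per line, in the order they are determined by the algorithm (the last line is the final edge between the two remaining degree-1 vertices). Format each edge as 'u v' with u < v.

Initial degrees: {1:1, 2:2, 3:2, 4:3, 5:1, 6:1, 7:2, 8:2, 9:2}
Step 1: smallest deg-1 vertex = 1, p_1 = 2. Add edge {1,2}. Now deg[1]=0, deg[2]=1.
Step 2: smallest deg-1 vertex = 2, p_2 = 4. Add edge {2,4}. Now deg[2]=0, deg[4]=2.
Step 3: smallest deg-1 vertex = 5, p_3 = 7. Add edge {5,7}. Now deg[5]=0, deg[7]=1.
Step 4: smallest deg-1 vertex = 6, p_4 = 3. Add edge {3,6}. Now deg[6]=0, deg[3]=1.
Step 5: smallest deg-1 vertex = 3, p_5 = 8. Add edge {3,8}. Now deg[3]=0, deg[8]=1.
Step 6: smallest deg-1 vertex = 7, p_6 = 4. Add edge {4,7}. Now deg[7]=0, deg[4]=1.
Step 7: smallest deg-1 vertex = 4, p_7 = 9. Add edge {4,9}. Now deg[4]=0, deg[9]=1.
Final: two remaining deg-1 vertices are 8, 9. Add edge {8,9}.

Answer: 1 2
2 4
5 7
3 6
3 8
4 7
4 9
8 9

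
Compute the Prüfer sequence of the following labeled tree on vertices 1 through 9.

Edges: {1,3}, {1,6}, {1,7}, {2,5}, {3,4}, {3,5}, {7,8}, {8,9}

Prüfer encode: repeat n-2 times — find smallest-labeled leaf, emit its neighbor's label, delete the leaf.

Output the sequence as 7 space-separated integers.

Step 1: leaves = {2,4,6,9}. Remove smallest leaf 2, emit neighbor 5.
Step 2: leaves = {4,5,6,9}. Remove smallest leaf 4, emit neighbor 3.
Step 3: leaves = {5,6,9}. Remove smallest leaf 5, emit neighbor 3.
Step 4: leaves = {3,6,9}. Remove smallest leaf 3, emit neighbor 1.
Step 5: leaves = {6,9}. Remove smallest leaf 6, emit neighbor 1.
Step 6: leaves = {1,9}. Remove smallest leaf 1, emit neighbor 7.
Step 7: leaves = {7,9}. Remove smallest leaf 7, emit neighbor 8.
Done: 2 vertices remain (8, 9). Sequence = [5 3 3 1 1 7 8]

Answer: 5 3 3 1 1 7 8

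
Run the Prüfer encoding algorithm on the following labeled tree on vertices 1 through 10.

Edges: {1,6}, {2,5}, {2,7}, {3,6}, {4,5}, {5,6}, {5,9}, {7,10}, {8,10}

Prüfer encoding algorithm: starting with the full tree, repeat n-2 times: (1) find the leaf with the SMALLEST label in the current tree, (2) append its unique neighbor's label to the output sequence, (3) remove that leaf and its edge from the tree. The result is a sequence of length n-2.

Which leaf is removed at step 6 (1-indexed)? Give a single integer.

Step 1: current leaves = {1,3,4,8,9}. Remove leaf 1 (neighbor: 6).
Step 2: current leaves = {3,4,8,9}. Remove leaf 3 (neighbor: 6).
Step 3: current leaves = {4,6,8,9}. Remove leaf 4 (neighbor: 5).
Step 4: current leaves = {6,8,9}. Remove leaf 6 (neighbor: 5).
Step 5: current leaves = {8,9}. Remove leaf 8 (neighbor: 10).
Step 6: current leaves = {9,10}. Remove leaf 9 (neighbor: 5).

Answer: 9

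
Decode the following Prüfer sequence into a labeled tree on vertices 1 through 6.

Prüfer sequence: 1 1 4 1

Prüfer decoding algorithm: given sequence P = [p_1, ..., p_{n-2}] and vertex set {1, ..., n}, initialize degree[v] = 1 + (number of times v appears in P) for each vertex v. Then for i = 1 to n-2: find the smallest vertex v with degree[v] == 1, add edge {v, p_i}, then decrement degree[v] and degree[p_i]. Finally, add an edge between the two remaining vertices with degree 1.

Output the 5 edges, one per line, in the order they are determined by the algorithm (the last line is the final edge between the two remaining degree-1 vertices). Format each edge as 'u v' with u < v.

Initial degrees: {1:4, 2:1, 3:1, 4:2, 5:1, 6:1}
Step 1: smallest deg-1 vertex = 2, p_1 = 1. Add edge {1,2}. Now deg[2]=0, deg[1]=3.
Step 2: smallest deg-1 vertex = 3, p_2 = 1. Add edge {1,3}. Now deg[3]=0, deg[1]=2.
Step 3: smallest deg-1 vertex = 5, p_3 = 4. Add edge {4,5}. Now deg[5]=0, deg[4]=1.
Step 4: smallest deg-1 vertex = 4, p_4 = 1. Add edge {1,4}. Now deg[4]=0, deg[1]=1.
Final: two remaining deg-1 vertices are 1, 6. Add edge {1,6}.

Answer: 1 2
1 3
4 5
1 4
1 6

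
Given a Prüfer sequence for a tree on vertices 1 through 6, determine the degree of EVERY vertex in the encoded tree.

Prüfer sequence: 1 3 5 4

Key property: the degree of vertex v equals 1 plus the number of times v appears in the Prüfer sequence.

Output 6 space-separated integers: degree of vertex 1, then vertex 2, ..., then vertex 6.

Answer: 2 1 2 2 2 1

Derivation:
p_1 = 1: count[1] becomes 1
p_2 = 3: count[3] becomes 1
p_3 = 5: count[5] becomes 1
p_4 = 4: count[4] becomes 1
Degrees (1 + count): deg[1]=1+1=2, deg[2]=1+0=1, deg[3]=1+1=2, deg[4]=1+1=2, deg[5]=1+1=2, deg[6]=1+0=1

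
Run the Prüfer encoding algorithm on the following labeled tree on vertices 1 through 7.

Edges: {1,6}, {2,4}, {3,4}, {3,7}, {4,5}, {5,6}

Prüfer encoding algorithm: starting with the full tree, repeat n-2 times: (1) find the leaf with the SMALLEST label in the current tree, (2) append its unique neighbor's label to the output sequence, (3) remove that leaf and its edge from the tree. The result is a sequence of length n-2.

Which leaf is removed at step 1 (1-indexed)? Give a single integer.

Answer: 1

Derivation:
Step 1: current leaves = {1,2,7}. Remove leaf 1 (neighbor: 6).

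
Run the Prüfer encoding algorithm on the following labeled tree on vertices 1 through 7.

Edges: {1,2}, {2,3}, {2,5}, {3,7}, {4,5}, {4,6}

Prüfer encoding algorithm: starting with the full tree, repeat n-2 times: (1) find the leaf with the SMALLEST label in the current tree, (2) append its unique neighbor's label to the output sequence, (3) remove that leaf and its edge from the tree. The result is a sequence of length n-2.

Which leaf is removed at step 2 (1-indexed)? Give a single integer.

Step 1: current leaves = {1,6,7}. Remove leaf 1 (neighbor: 2).
Step 2: current leaves = {6,7}. Remove leaf 6 (neighbor: 4).

Answer: 6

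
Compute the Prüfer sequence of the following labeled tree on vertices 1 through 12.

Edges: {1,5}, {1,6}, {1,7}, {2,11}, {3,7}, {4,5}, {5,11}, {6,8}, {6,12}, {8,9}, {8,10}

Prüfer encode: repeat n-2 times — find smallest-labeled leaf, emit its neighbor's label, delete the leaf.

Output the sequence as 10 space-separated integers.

Answer: 11 7 5 1 8 8 6 5 1 6

Derivation:
Step 1: leaves = {2,3,4,9,10,12}. Remove smallest leaf 2, emit neighbor 11.
Step 2: leaves = {3,4,9,10,11,12}. Remove smallest leaf 3, emit neighbor 7.
Step 3: leaves = {4,7,9,10,11,12}. Remove smallest leaf 4, emit neighbor 5.
Step 4: leaves = {7,9,10,11,12}. Remove smallest leaf 7, emit neighbor 1.
Step 5: leaves = {9,10,11,12}. Remove smallest leaf 9, emit neighbor 8.
Step 6: leaves = {10,11,12}. Remove smallest leaf 10, emit neighbor 8.
Step 7: leaves = {8,11,12}. Remove smallest leaf 8, emit neighbor 6.
Step 8: leaves = {11,12}. Remove smallest leaf 11, emit neighbor 5.
Step 9: leaves = {5,12}. Remove smallest leaf 5, emit neighbor 1.
Step 10: leaves = {1,12}. Remove smallest leaf 1, emit neighbor 6.
Done: 2 vertices remain (6, 12). Sequence = [11 7 5 1 8 8 6 5 1 6]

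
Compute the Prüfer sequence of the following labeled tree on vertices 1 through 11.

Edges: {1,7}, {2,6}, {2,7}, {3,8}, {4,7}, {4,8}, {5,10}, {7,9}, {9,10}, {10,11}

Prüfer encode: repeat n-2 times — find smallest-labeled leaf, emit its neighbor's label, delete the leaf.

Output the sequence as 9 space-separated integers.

Answer: 7 8 10 2 7 4 7 9 10

Derivation:
Step 1: leaves = {1,3,5,6,11}. Remove smallest leaf 1, emit neighbor 7.
Step 2: leaves = {3,5,6,11}. Remove smallest leaf 3, emit neighbor 8.
Step 3: leaves = {5,6,8,11}. Remove smallest leaf 5, emit neighbor 10.
Step 4: leaves = {6,8,11}. Remove smallest leaf 6, emit neighbor 2.
Step 5: leaves = {2,8,11}. Remove smallest leaf 2, emit neighbor 7.
Step 6: leaves = {8,11}. Remove smallest leaf 8, emit neighbor 4.
Step 7: leaves = {4,11}. Remove smallest leaf 4, emit neighbor 7.
Step 8: leaves = {7,11}. Remove smallest leaf 7, emit neighbor 9.
Step 9: leaves = {9,11}. Remove smallest leaf 9, emit neighbor 10.
Done: 2 vertices remain (10, 11). Sequence = [7 8 10 2 7 4 7 9 10]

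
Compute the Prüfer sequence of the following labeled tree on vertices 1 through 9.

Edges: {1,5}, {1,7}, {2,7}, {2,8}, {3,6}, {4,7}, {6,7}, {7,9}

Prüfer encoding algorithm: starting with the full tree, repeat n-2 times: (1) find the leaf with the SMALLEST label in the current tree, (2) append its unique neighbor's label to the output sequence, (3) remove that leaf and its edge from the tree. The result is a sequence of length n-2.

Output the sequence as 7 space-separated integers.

Answer: 6 7 1 7 7 2 7

Derivation:
Step 1: leaves = {3,4,5,8,9}. Remove smallest leaf 3, emit neighbor 6.
Step 2: leaves = {4,5,6,8,9}. Remove smallest leaf 4, emit neighbor 7.
Step 3: leaves = {5,6,8,9}. Remove smallest leaf 5, emit neighbor 1.
Step 4: leaves = {1,6,8,9}. Remove smallest leaf 1, emit neighbor 7.
Step 5: leaves = {6,8,9}. Remove smallest leaf 6, emit neighbor 7.
Step 6: leaves = {8,9}. Remove smallest leaf 8, emit neighbor 2.
Step 7: leaves = {2,9}. Remove smallest leaf 2, emit neighbor 7.
Done: 2 vertices remain (7, 9). Sequence = [6 7 1 7 7 2 7]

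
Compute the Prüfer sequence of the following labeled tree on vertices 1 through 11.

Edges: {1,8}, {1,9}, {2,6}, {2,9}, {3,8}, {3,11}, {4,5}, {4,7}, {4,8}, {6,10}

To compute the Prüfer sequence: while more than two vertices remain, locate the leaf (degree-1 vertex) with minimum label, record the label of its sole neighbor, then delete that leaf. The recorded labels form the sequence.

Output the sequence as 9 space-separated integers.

Step 1: leaves = {5,7,10,11}. Remove smallest leaf 5, emit neighbor 4.
Step 2: leaves = {7,10,11}. Remove smallest leaf 7, emit neighbor 4.
Step 3: leaves = {4,10,11}. Remove smallest leaf 4, emit neighbor 8.
Step 4: leaves = {10,11}. Remove smallest leaf 10, emit neighbor 6.
Step 5: leaves = {6,11}. Remove smallest leaf 6, emit neighbor 2.
Step 6: leaves = {2,11}. Remove smallest leaf 2, emit neighbor 9.
Step 7: leaves = {9,11}. Remove smallest leaf 9, emit neighbor 1.
Step 8: leaves = {1,11}. Remove smallest leaf 1, emit neighbor 8.
Step 9: leaves = {8,11}. Remove smallest leaf 8, emit neighbor 3.
Done: 2 vertices remain (3, 11). Sequence = [4 4 8 6 2 9 1 8 3]

Answer: 4 4 8 6 2 9 1 8 3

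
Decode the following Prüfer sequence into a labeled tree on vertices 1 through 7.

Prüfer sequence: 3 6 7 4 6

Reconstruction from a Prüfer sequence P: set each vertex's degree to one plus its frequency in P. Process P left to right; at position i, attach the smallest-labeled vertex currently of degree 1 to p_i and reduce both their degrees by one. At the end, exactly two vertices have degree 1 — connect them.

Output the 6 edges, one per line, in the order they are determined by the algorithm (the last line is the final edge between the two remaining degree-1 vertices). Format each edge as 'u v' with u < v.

Initial degrees: {1:1, 2:1, 3:2, 4:2, 5:1, 6:3, 7:2}
Step 1: smallest deg-1 vertex = 1, p_1 = 3. Add edge {1,3}. Now deg[1]=0, deg[3]=1.
Step 2: smallest deg-1 vertex = 2, p_2 = 6. Add edge {2,6}. Now deg[2]=0, deg[6]=2.
Step 3: smallest deg-1 vertex = 3, p_3 = 7. Add edge {3,7}. Now deg[3]=0, deg[7]=1.
Step 4: smallest deg-1 vertex = 5, p_4 = 4. Add edge {4,5}. Now deg[5]=0, deg[4]=1.
Step 5: smallest deg-1 vertex = 4, p_5 = 6. Add edge {4,6}. Now deg[4]=0, deg[6]=1.
Final: two remaining deg-1 vertices are 6, 7. Add edge {6,7}.

Answer: 1 3
2 6
3 7
4 5
4 6
6 7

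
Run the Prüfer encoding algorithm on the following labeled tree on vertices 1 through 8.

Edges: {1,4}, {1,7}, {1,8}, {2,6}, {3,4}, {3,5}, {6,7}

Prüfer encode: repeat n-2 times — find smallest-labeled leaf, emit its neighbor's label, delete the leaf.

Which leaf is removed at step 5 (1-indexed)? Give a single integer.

Step 1: current leaves = {2,5,8}. Remove leaf 2 (neighbor: 6).
Step 2: current leaves = {5,6,8}. Remove leaf 5 (neighbor: 3).
Step 3: current leaves = {3,6,8}. Remove leaf 3 (neighbor: 4).
Step 4: current leaves = {4,6,8}. Remove leaf 4 (neighbor: 1).
Step 5: current leaves = {6,8}. Remove leaf 6 (neighbor: 7).

Answer: 6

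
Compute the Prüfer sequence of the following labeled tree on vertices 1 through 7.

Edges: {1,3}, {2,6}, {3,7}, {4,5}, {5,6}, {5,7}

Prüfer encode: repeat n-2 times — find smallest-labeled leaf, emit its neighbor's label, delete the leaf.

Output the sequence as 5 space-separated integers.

Step 1: leaves = {1,2,4}. Remove smallest leaf 1, emit neighbor 3.
Step 2: leaves = {2,3,4}. Remove smallest leaf 2, emit neighbor 6.
Step 3: leaves = {3,4,6}. Remove smallest leaf 3, emit neighbor 7.
Step 4: leaves = {4,6,7}. Remove smallest leaf 4, emit neighbor 5.
Step 5: leaves = {6,7}. Remove smallest leaf 6, emit neighbor 5.
Done: 2 vertices remain (5, 7). Sequence = [3 6 7 5 5]

Answer: 3 6 7 5 5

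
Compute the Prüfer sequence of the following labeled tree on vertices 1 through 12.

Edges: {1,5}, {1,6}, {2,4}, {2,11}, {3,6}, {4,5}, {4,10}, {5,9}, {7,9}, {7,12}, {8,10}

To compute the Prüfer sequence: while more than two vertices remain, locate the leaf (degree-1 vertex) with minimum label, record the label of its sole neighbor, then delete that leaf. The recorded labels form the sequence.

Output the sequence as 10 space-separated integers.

Answer: 6 1 5 10 4 2 4 5 9 7

Derivation:
Step 1: leaves = {3,8,11,12}. Remove smallest leaf 3, emit neighbor 6.
Step 2: leaves = {6,8,11,12}. Remove smallest leaf 6, emit neighbor 1.
Step 3: leaves = {1,8,11,12}. Remove smallest leaf 1, emit neighbor 5.
Step 4: leaves = {8,11,12}. Remove smallest leaf 8, emit neighbor 10.
Step 5: leaves = {10,11,12}. Remove smallest leaf 10, emit neighbor 4.
Step 6: leaves = {11,12}. Remove smallest leaf 11, emit neighbor 2.
Step 7: leaves = {2,12}. Remove smallest leaf 2, emit neighbor 4.
Step 8: leaves = {4,12}. Remove smallest leaf 4, emit neighbor 5.
Step 9: leaves = {5,12}. Remove smallest leaf 5, emit neighbor 9.
Step 10: leaves = {9,12}. Remove smallest leaf 9, emit neighbor 7.
Done: 2 vertices remain (7, 12). Sequence = [6 1 5 10 4 2 4 5 9 7]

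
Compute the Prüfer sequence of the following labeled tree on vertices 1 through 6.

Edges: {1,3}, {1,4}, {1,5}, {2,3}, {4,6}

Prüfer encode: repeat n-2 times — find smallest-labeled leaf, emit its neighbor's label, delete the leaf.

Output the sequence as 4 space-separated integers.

Step 1: leaves = {2,5,6}. Remove smallest leaf 2, emit neighbor 3.
Step 2: leaves = {3,5,6}. Remove smallest leaf 3, emit neighbor 1.
Step 3: leaves = {5,6}. Remove smallest leaf 5, emit neighbor 1.
Step 4: leaves = {1,6}. Remove smallest leaf 1, emit neighbor 4.
Done: 2 vertices remain (4, 6). Sequence = [3 1 1 4]

Answer: 3 1 1 4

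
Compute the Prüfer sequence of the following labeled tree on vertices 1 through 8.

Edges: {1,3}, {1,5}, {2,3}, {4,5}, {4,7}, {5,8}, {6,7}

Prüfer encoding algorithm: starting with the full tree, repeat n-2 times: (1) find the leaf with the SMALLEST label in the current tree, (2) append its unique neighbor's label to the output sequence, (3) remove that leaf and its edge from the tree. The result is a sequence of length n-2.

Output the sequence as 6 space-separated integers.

Step 1: leaves = {2,6,8}. Remove smallest leaf 2, emit neighbor 3.
Step 2: leaves = {3,6,8}. Remove smallest leaf 3, emit neighbor 1.
Step 3: leaves = {1,6,8}. Remove smallest leaf 1, emit neighbor 5.
Step 4: leaves = {6,8}. Remove smallest leaf 6, emit neighbor 7.
Step 5: leaves = {7,8}. Remove smallest leaf 7, emit neighbor 4.
Step 6: leaves = {4,8}. Remove smallest leaf 4, emit neighbor 5.
Done: 2 vertices remain (5, 8). Sequence = [3 1 5 7 4 5]

Answer: 3 1 5 7 4 5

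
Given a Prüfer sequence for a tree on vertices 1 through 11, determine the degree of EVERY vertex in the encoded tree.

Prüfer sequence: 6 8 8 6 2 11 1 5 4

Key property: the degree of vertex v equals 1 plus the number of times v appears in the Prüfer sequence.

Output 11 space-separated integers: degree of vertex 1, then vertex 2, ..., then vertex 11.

p_1 = 6: count[6] becomes 1
p_2 = 8: count[8] becomes 1
p_3 = 8: count[8] becomes 2
p_4 = 6: count[6] becomes 2
p_5 = 2: count[2] becomes 1
p_6 = 11: count[11] becomes 1
p_7 = 1: count[1] becomes 1
p_8 = 5: count[5] becomes 1
p_9 = 4: count[4] becomes 1
Degrees (1 + count): deg[1]=1+1=2, deg[2]=1+1=2, deg[3]=1+0=1, deg[4]=1+1=2, deg[5]=1+1=2, deg[6]=1+2=3, deg[7]=1+0=1, deg[8]=1+2=3, deg[9]=1+0=1, deg[10]=1+0=1, deg[11]=1+1=2

Answer: 2 2 1 2 2 3 1 3 1 1 2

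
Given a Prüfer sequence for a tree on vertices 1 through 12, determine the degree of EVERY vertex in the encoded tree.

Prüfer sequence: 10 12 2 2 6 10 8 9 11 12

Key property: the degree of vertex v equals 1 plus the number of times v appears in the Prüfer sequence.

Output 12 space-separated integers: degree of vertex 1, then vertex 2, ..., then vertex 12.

Answer: 1 3 1 1 1 2 1 2 2 3 2 3

Derivation:
p_1 = 10: count[10] becomes 1
p_2 = 12: count[12] becomes 1
p_3 = 2: count[2] becomes 1
p_4 = 2: count[2] becomes 2
p_5 = 6: count[6] becomes 1
p_6 = 10: count[10] becomes 2
p_7 = 8: count[8] becomes 1
p_8 = 9: count[9] becomes 1
p_9 = 11: count[11] becomes 1
p_10 = 12: count[12] becomes 2
Degrees (1 + count): deg[1]=1+0=1, deg[2]=1+2=3, deg[3]=1+0=1, deg[4]=1+0=1, deg[5]=1+0=1, deg[6]=1+1=2, deg[7]=1+0=1, deg[8]=1+1=2, deg[9]=1+1=2, deg[10]=1+2=3, deg[11]=1+1=2, deg[12]=1+2=3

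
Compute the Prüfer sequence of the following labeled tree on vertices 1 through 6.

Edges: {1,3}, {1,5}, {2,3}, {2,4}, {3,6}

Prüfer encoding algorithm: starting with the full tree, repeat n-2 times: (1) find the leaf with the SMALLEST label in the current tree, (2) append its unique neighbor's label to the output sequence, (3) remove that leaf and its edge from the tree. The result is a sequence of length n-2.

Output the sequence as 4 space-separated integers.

Step 1: leaves = {4,5,6}. Remove smallest leaf 4, emit neighbor 2.
Step 2: leaves = {2,5,6}. Remove smallest leaf 2, emit neighbor 3.
Step 3: leaves = {5,6}. Remove smallest leaf 5, emit neighbor 1.
Step 4: leaves = {1,6}. Remove smallest leaf 1, emit neighbor 3.
Done: 2 vertices remain (3, 6). Sequence = [2 3 1 3]

Answer: 2 3 1 3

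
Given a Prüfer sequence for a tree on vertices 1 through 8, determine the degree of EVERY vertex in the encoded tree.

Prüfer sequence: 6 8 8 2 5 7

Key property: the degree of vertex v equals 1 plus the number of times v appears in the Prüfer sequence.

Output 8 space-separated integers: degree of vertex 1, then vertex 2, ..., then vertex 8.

Answer: 1 2 1 1 2 2 2 3

Derivation:
p_1 = 6: count[6] becomes 1
p_2 = 8: count[8] becomes 1
p_3 = 8: count[8] becomes 2
p_4 = 2: count[2] becomes 1
p_5 = 5: count[5] becomes 1
p_6 = 7: count[7] becomes 1
Degrees (1 + count): deg[1]=1+0=1, deg[2]=1+1=2, deg[3]=1+0=1, deg[4]=1+0=1, deg[5]=1+1=2, deg[6]=1+1=2, deg[7]=1+1=2, deg[8]=1+2=3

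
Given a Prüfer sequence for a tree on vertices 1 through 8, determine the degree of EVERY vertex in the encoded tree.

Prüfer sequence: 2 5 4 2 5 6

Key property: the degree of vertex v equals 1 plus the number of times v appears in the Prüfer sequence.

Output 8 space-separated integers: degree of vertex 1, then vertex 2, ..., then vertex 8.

p_1 = 2: count[2] becomes 1
p_2 = 5: count[5] becomes 1
p_3 = 4: count[4] becomes 1
p_4 = 2: count[2] becomes 2
p_5 = 5: count[5] becomes 2
p_6 = 6: count[6] becomes 1
Degrees (1 + count): deg[1]=1+0=1, deg[2]=1+2=3, deg[3]=1+0=1, deg[4]=1+1=2, deg[5]=1+2=3, deg[6]=1+1=2, deg[7]=1+0=1, deg[8]=1+0=1

Answer: 1 3 1 2 3 2 1 1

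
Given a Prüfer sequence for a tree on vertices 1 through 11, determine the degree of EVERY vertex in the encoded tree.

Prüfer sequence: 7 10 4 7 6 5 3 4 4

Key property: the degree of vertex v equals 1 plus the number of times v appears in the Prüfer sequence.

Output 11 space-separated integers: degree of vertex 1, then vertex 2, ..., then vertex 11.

Answer: 1 1 2 4 2 2 3 1 1 2 1

Derivation:
p_1 = 7: count[7] becomes 1
p_2 = 10: count[10] becomes 1
p_3 = 4: count[4] becomes 1
p_4 = 7: count[7] becomes 2
p_5 = 6: count[6] becomes 1
p_6 = 5: count[5] becomes 1
p_7 = 3: count[3] becomes 1
p_8 = 4: count[4] becomes 2
p_9 = 4: count[4] becomes 3
Degrees (1 + count): deg[1]=1+0=1, deg[2]=1+0=1, deg[3]=1+1=2, deg[4]=1+3=4, deg[5]=1+1=2, deg[6]=1+1=2, deg[7]=1+2=3, deg[8]=1+0=1, deg[9]=1+0=1, deg[10]=1+1=2, deg[11]=1+0=1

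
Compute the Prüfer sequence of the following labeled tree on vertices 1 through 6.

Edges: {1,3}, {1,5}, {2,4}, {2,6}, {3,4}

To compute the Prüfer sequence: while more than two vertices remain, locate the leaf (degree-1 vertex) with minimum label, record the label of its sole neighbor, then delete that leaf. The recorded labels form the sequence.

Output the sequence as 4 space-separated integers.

Answer: 1 3 4 2

Derivation:
Step 1: leaves = {5,6}. Remove smallest leaf 5, emit neighbor 1.
Step 2: leaves = {1,6}. Remove smallest leaf 1, emit neighbor 3.
Step 3: leaves = {3,6}. Remove smallest leaf 3, emit neighbor 4.
Step 4: leaves = {4,6}. Remove smallest leaf 4, emit neighbor 2.
Done: 2 vertices remain (2, 6). Sequence = [1 3 4 2]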